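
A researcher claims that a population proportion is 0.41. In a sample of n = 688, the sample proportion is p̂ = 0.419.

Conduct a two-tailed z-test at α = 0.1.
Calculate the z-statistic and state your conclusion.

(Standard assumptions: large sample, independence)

H₀: p = 0.41, H₁: p ≠ 0.41
Standard error: SE = √(p₀(1-p₀)/n) = √(0.41×0.59/688) = 0.018751
z-statistic: z = (p̂ - p₀)/SE = (0.419 - 0.41)/0.018751 = 0.4800
Critical value: z_0.05 = ±1.645
p-value = 0.6312
Decision: fail to reject H₀ at α = 0.1

Answer: z = 0.4800, fail to reject H₀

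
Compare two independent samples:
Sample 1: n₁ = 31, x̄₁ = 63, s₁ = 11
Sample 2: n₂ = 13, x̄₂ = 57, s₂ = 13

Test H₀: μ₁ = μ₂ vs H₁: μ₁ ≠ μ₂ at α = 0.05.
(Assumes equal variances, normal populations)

Answer: t = 1.5645, fail to reject H₀

Derivation:
Pooled variance: s²_p = [30×11² + 12×13²]/(42) = 134.7143
s_p = 11.6066
SE = s_p×√(1/n₁ + 1/n₂) = 11.6066×√(1/31 + 1/13) = 3.8351
t = (x̄₁ - x̄₂)/SE = (63 - 57)/3.8351 = 1.5645
df = 42, t-critical = ±2.018
Decision: fail to reject H₀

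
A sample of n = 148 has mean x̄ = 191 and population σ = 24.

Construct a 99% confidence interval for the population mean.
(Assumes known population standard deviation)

Answer: (185.9181, 196.0819)

Derivation:
Confidence level: 99%, α = 0.01
z_0.005 = 2.576
SE = σ/√n = 24/√148 = 1.9728
Margin of error = 2.576 × 1.9728 = 5.0819
CI: x̄ ± margin = 191 ± 5.0819
CI: (185.9181, 196.0819)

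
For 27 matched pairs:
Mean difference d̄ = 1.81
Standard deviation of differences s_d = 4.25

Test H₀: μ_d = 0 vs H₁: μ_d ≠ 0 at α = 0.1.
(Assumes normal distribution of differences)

df = n - 1 = 26
SE = s_d/√n = 4.25/√27 = 0.8179
t = d̄/SE = 1.81/0.8179 = 2.2130
Critical value: t_{0.05,26} = ±1.706
p-value ≈ 0.0359
Decision: reject H₀

Answer: t = 2.2130, reject H₀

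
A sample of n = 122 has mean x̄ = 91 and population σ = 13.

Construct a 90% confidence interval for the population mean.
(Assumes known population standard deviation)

Answer: (89.0638, 92.9362)

Derivation:
Confidence level: 90%, α = 0.1
z_0.05 = 1.645
SE = σ/√n = 13/√122 = 1.1770
Margin of error = 1.645 × 1.1770 = 1.9362
CI: x̄ ± margin = 91 ± 1.9362
CI: (89.0638, 92.9362)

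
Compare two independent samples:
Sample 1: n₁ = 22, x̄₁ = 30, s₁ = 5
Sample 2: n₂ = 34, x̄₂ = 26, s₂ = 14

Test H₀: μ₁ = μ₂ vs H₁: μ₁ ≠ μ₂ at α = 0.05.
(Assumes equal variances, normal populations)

Pooled variance: s²_p = [21×5² + 33×14²]/(54) = 129.5000
s_p = 11.3798
SE = s_p×√(1/n₁ + 1/n₂) = 11.3798×√(1/22 + 1/34) = 3.1137
t = (x̄₁ - x̄₂)/SE = (30 - 26)/3.1137 = 1.2846
df = 54, t-critical = ±2.005
Decision: fail to reject H₀

Answer: t = 1.2846, fail to reject H₀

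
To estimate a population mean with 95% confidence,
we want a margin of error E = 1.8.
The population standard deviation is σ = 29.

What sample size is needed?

Answer: n = 998

Derivation:
z_0.025 = 1.960
n = (z×σ/E)² = (1.960×29/1.8)²
n = 997.1560
Round up: n = 998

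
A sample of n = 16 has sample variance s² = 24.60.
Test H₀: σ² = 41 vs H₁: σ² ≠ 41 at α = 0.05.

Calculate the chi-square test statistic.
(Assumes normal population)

df = n - 1 = 15
χ² = (n-1)s²/σ₀² = 15×24.60/41 = 9.0000
Critical values: χ²_{0.975,15} = 6.262, χ²_{0.025,15} = 27.488
Rejection region: χ² < 6.262 or χ² > 27.488
Decision: fail to reject H₀

Answer: χ² = 9.0000, fail to reject H₀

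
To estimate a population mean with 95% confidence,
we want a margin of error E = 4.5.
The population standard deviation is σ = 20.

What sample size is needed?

Answer: n = 76

Derivation:
z_0.025 = 1.960
n = (z×σ/E)² = (1.960×20/4.5)²
n = 75.8835
Round up: n = 76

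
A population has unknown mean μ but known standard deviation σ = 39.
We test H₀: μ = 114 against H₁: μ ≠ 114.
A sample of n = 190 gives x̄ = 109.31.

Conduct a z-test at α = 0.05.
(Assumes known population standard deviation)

Answer: z = -1.6576, fail to reject H₀

Derivation:
Standard error: SE = σ/√n = 39/√190 = 2.8294
z-statistic: z = (x̄ - μ₀)/SE = (109.31 - 114)/2.8294 = -1.6576
Critical value: ±1.960
p-value = 0.0974
Decision: fail to reject H₀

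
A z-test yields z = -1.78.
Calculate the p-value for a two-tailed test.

For z = -1.78:
p = 2×P(Z > |-1.78|) = 2×(1 - Φ(1.78)) = 0.0751

Answer: p-value ≈ 0.0751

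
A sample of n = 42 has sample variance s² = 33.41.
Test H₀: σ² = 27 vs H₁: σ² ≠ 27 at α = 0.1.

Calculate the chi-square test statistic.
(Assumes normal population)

df = n - 1 = 41
χ² = (n-1)s²/σ₀² = 41×33.41/27 = 50.7337
Critical values: χ²_{0.95,41} = 27.326, χ²_{0.05,41} = 56.942
Rejection region: χ² < 27.326 or χ² > 56.942
Decision: fail to reject H₀

Answer: χ² = 50.7337, fail to reject H₀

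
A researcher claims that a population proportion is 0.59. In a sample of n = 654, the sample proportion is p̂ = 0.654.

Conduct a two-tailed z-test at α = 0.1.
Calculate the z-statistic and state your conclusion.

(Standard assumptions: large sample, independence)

H₀: p = 0.59, H₁: p ≠ 0.59
Standard error: SE = √(p₀(1-p₀)/n) = √(0.59×0.41/654) = 0.019232
z-statistic: z = (p̂ - p₀)/SE = (0.654 - 0.59)/0.019232 = 3.3278
Critical value: z_0.05 = ±1.645
p-value = 0.0009
Decision: reject H₀ at α = 0.1

Answer: z = 3.3278, reject H₀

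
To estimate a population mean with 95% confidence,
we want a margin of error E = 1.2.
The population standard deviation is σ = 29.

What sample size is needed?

z_0.025 = 1.960
n = (z×σ/E)² = (1.960×29/1.2)²
n = 2243.6011
Round up: n = 2244

Answer: n = 2244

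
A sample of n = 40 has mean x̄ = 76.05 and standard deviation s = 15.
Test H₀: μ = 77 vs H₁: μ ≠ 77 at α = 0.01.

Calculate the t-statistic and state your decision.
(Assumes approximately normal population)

df = n - 1 = 39
SE = s/√n = 15/√40 = 2.3717
t = (x̄ - μ₀)/SE = (76.05 - 77)/2.3717 = -0.4006
Critical value: t_{0.005,39} = ±2.708
p-value ≈ 0.6909
Decision: fail to reject H₀

Answer: t = -0.4006, fail to reject H₀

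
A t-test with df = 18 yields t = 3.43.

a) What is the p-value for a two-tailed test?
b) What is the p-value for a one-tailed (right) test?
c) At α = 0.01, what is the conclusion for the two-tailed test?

Using t-distribution with df = 18:
a) Two-tailed: p = 2×P(T > 3.43) = 0.0030
b) One-tailed: p = P(T > 3.43) = 0.0015
c) 0.0030 < 0.01, reject H₀

Answer: a) 0.0030, b) 0.0015, c) reject H₀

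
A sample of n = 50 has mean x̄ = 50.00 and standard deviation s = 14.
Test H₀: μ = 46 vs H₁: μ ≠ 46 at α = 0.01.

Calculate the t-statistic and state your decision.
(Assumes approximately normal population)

Answer: t = 2.0203, fail to reject H₀

Derivation:
df = n - 1 = 49
SE = s/√n = 14/√50 = 1.9799
t = (x̄ - μ₀)/SE = (50.00 - 46)/1.9799 = 2.0203
Critical value: t_{0.005,49} = ±2.680
p-value ≈ 0.0488
Decision: fail to reject H₀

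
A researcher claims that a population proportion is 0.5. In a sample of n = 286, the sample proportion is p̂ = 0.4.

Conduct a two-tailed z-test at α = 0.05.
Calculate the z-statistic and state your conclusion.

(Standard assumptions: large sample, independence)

H₀: p = 0.5, H₁: p ≠ 0.5
Standard error: SE = √(p₀(1-p₀)/n) = √(0.5×0.5/286) = 0.029566
z-statistic: z = (p̂ - p₀)/SE = (0.4 - 0.5)/0.029566 = -3.3823
Critical value: z_0.025 = ±1.960
p-value = 0.0007
Decision: reject H₀ at α = 0.05

Answer: z = -3.3823, reject H₀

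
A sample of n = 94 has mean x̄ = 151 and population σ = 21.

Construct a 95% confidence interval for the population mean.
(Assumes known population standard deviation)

Answer: (146.7546, 155.2454)

Derivation:
Confidence level: 95%, α = 0.05
z_0.025 = 1.960
SE = σ/√n = 21/√94 = 2.1660
Margin of error = 1.960 × 2.1660 = 4.2454
CI: x̄ ± margin = 151 ± 4.2454
CI: (146.7546, 155.2454)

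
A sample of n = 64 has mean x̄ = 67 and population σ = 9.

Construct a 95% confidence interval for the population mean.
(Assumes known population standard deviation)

Confidence level: 95%, α = 0.05
z_0.025 = 1.960
SE = σ/√n = 9/√64 = 1.1250
Margin of error = 1.960 × 1.1250 = 2.2050
CI: x̄ ± margin = 67 ± 2.2050
CI: (64.7950, 69.2050)

Answer: (64.7950, 69.2050)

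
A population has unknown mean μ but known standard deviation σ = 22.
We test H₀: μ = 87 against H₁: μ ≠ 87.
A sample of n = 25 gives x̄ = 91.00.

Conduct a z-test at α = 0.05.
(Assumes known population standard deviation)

Answer: z = 0.9091, fail to reject H₀

Derivation:
Standard error: SE = σ/√n = 22/√25 = 4.4000
z-statistic: z = (x̄ - μ₀)/SE = (91.00 - 87)/4.4000 = 0.9091
Critical value: ±1.960
p-value = 0.3633
Decision: fail to reject H₀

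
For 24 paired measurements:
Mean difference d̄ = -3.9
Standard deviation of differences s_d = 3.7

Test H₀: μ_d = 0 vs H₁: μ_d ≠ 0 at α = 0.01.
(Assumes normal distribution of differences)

Answer: t = -5.1635, reject H₀

Derivation:
df = n - 1 = 23
SE = s_d/√n = 3.7/√24 = 0.7553
t = d̄/SE = -3.9/0.7553 = -5.1635
Critical value: t_{0.005,23} = ±2.807
p-value < 0.0001
Decision: reject H₀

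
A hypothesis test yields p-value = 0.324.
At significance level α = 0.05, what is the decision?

Compare p-value to α:
0.324 ≥ 0.05
Decision: fail to reject H₀

Answer: fail to reject H₀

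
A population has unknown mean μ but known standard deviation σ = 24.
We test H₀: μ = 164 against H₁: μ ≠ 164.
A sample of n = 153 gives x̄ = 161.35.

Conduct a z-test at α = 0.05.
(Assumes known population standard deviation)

Answer: z = -1.3658, fail to reject H₀

Derivation:
Standard error: SE = σ/√n = 24/√153 = 1.9403
z-statistic: z = (x̄ - μ₀)/SE = (161.35 - 164)/1.9403 = -1.3658
Critical value: ±1.960
p-value = 0.1720
Decision: fail to reject H₀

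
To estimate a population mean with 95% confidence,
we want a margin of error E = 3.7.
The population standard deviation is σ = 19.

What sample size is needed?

Answer: n = 102

Derivation:
z_0.025 = 1.960
n = (z×σ/E)² = (1.960×19/3.7)²
n = 101.3015
Round up: n = 102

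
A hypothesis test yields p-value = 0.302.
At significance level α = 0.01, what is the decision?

Compare p-value to α:
0.302 ≥ 0.01
Decision: fail to reject H₀

Answer: fail to reject H₀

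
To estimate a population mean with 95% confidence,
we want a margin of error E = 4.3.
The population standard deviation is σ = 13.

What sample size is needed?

Answer: n = 36

Derivation:
z_0.025 = 1.960
n = (z×σ/E)² = (1.960×13/4.3)²
n = 35.1125
Round up: n = 36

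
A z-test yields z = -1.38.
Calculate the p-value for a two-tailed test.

For z = -1.38:
p = 2×P(Z > |-1.38|) = 2×(1 - Φ(1.38)) = 0.1676

Answer: p-value ≈ 0.1676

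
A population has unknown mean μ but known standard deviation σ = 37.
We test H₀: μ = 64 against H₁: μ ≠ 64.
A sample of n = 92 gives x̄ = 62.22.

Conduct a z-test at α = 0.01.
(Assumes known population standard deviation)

Answer: z = -0.4614, fail to reject H₀

Derivation:
Standard error: SE = σ/√n = 37/√92 = 3.8575
z-statistic: z = (x̄ - μ₀)/SE = (62.22 - 64)/3.8575 = -0.4614
Critical value: ±2.576
p-value = 0.6445
Decision: fail to reject H₀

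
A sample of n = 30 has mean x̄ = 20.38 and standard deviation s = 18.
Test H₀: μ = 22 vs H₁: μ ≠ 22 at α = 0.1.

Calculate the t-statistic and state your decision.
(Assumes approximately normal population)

Answer: t = -0.4930, fail to reject H₀

Derivation:
df = n - 1 = 29
SE = s/√n = 18/√30 = 3.2863
t = (x̄ - μ₀)/SE = (20.38 - 22)/3.2863 = -0.4930
Critical value: t_{0.05,29} = ±1.699
p-value ≈ 0.6257
Decision: fail to reject H₀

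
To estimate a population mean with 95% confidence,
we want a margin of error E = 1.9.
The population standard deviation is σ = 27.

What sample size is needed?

Answer: n = 776

Derivation:
z_0.025 = 1.960
n = (z×σ/E)² = (1.960×27/1.9)²
n = 775.7691
Round up: n = 776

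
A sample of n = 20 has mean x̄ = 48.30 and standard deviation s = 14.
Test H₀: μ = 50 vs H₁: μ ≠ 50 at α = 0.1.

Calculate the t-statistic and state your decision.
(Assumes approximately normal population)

df = n - 1 = 19
SE = s/√n = 14/√20 = 3.1305
t = (x̄ - μ₀)/SE = (48.30 - 50)/3.1305 = -0.5430
Critical value: t_{0.05,19} = ±1.729
p-value ≈ 0.5934
Decision: fail to reject H₀

Answer: t = -0.5430, fail to reject H₀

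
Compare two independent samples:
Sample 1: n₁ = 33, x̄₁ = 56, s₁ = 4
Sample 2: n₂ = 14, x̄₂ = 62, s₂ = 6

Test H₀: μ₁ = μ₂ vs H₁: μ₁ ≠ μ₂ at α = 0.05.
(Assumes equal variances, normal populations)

Pooled variance: s²_p = [32×4² + 13×6²]/(45) = 21.7778
s_p = 4.6667
SE = s_p×√(1/n₁ + 1/n₂) = 4.6667×√(1/33 + 1/14) = 1.4885
t = (x̄₁ - x̄₂)/SE = (56 - 62)/1.4885 = -4.0309
df = 45, t-critical = ±2.014
Decision: reject H₀

Answer: t = -4.0309, reject H₀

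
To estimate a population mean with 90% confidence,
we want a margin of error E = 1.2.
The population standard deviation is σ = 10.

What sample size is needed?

z_0.05 = 1.645
n = (z×σ/E)² = (1.645×10/1.2)²
n = 187.9184
Round up: n = 188

Answer: n = 188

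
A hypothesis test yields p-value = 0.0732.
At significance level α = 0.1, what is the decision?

Answer: reject H₀

Derivation:
Compare p-value to α:
0.0732 < 0.1
Decision: reject H₀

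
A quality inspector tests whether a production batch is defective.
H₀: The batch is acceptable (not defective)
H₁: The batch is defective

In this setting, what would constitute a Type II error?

A Type I error (probability α) occurs when we reject a true H₀.
A Type II error (probability β) occurs when we fail to reject a false H₀.

Answer: Shipping a defective batch to customers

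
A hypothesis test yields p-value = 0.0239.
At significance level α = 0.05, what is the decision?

Compare p-value to α:
0.0239 < 0.05
Decision: reject H₀

Answer: reject H₀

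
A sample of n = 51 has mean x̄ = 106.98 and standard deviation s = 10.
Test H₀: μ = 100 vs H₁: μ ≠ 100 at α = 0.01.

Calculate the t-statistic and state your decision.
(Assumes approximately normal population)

df = n - 1 = 50
SE = s/√n = 10/√51 = 1.4003
t = (x̄ - μ₀)/SE = (106.98 - 100)/1.4003 = 4.9846
Critical value: t_{0.005,50} = ±2.678
p-value < 0.0001
Decision: reject H₀

Answer: t = 4.9846, reject H₀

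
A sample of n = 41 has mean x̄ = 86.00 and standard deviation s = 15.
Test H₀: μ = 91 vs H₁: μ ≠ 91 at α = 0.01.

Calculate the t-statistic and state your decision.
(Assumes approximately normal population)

Answer: t = -2.1344, fail to reject H₀

Derivation:
df = n - 1 = 40
SE = s/√n = 15/√41 = 2.3426
t = (x̄ - μ₀)/SE = (86.00 - 91)/2.3426 = -2.1344
Critical value: t_{0.005,40} = ±2.704
p-value ≈ 0.0390
Decision: fail to reject H₀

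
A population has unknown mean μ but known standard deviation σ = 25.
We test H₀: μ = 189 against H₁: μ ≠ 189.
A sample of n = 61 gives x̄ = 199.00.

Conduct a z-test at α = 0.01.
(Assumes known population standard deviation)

Answer: z = 3.1241, reject H₀

Derivation:
Standard error: SE = σ/√n = 25/√61 = 3.2009
z-statistic: z = (x̄ - μ₀)/SE = (199.00 - 189)/3.2009 = 3.1241
Critical value: ±2.576
p-value = 0.0018
Decision: reject H₀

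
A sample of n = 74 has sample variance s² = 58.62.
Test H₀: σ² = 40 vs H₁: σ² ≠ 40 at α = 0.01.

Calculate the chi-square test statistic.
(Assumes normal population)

Answer: χ² = 106.9815, fail to reject H₀

Derivation:
df = n - 1 = 73
χ² = (n-1)s²/σ₀² = 73×58.62/40 = 106.9815
Critical values: χ²_{0.995,73} = 45.629, χ²_{0.005,73} = 107.862
Rejection region: χ² < 45.629 or χ² > 107.862
Decision: fail to reject H₀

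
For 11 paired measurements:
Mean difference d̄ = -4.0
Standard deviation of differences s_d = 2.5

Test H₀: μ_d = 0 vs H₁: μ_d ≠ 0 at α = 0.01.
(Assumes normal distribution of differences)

Answer: t = -5.3064, reject H₀

Derivation:
df = n - 1 = 10
SE = s_d/√n = 2.5/√11 = 0.7538
t = d̄/SE = -4.0/0.7538 = -5.3064
Critical value: t_{0.005,10} = ±3.169
p-value ≈ 0.0003
Decision: reject H₀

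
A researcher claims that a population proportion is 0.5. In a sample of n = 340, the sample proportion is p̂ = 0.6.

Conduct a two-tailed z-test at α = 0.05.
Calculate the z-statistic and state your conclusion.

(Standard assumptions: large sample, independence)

H₀: p = 0.5, H₁: p ≠ 0.5
Standard error: SE = √(p₀(1-p₀)/n) = √(0.5×0.5/340) = 0.027116
z-statistic: z = (p̂ - p₀)/SE = (0.6 - 0.5)/0.027116 = 3.6879
Critical value: z_0.025 = ±1.960
p-value = 0.0002
Decision: reject H₀ at α = 0.05

Answer: z = 3.6879, reject H₀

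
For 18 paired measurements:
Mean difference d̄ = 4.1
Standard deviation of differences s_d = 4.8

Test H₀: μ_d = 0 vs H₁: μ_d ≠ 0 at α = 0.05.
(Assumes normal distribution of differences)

Answer: t = 3.6238, reject H₀

Derivation:
df = n - 1 = 17
SE = s_d/√n = 4.8/√18 = 1.1314
t = d̄/SE = 4.1/1.1314 = 3.6238
Critical value: t_{0.025,17} = ±2.110
p-value ≈ 0.0021
Decision: reject H₀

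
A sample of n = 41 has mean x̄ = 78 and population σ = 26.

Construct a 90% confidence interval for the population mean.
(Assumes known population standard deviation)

Confidence level: 90%, α = 0.1
z_0.05 = 1.645
SE = σ/√n = 26/√41 = 4.0605
Margin of error = 1.645 × 4.0605 = 6.6795
CI: x̄ ± margin = 78 ± 6.6795
CI: (71.3205, 84.6795)

Answer: (71.3205, 84.6795)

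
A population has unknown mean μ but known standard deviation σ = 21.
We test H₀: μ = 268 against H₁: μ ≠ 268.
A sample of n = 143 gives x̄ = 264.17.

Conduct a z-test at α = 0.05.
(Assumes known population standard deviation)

Standard error: SE = σ/√n = 21/√143 = 1.7561
z-statistic: z = (x̄ - μ₀)/SE = (264.17 - 268)/1.7561 = -2.1810
Critical value: ±1.960
p-value = 0.0292
Decision: reject H₀

Answer: z = -2.1810, reject H₀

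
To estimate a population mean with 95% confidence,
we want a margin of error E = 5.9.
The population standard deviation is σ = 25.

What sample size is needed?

z_0.025 = 1.960
n = (z×σ/E)² = (1.960×25/5.9)²
n = 68.9744
Round up: n = 69

Answer: n = 69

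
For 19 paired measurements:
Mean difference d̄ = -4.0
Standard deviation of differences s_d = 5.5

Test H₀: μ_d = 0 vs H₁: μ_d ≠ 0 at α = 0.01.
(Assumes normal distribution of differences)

df = n - 1 = 18
SE = s_d/√n = 5.5/√19 = 1.2618
t = d̄/SE = -4.0/1.2618 = -3.1701
Critical value: t_{0.005,18} = ±2.878
p-value ≈ 0.0053
Decision: reject H₀

Answer: t = -3.1701, reject H₀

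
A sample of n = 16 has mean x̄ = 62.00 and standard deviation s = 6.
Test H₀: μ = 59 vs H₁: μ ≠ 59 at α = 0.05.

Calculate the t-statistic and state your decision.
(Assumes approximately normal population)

df = n - 1 = 15
SE = s/√n = 6/√16 = 1.5000
t = (x̄ - μ₀)/SE = (62.00 - 59)/1.5000 = 2.0000
Critical value: t_{0.025,15} = ±2.131
p-value ≈ 0.0639
Decision: fail to reject H₀

Answer: t = 2.0000, fail to reject H₀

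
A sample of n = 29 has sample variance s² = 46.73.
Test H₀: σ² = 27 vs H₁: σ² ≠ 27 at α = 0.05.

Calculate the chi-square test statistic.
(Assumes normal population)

df = n - 1 = 28
χ² = (n-1)s²/σ₀² = 28×46.73/27 = 48.4607
Critical values: χ²_{0.975,28} = 15.308, χ²_{0.025,28} = 44.461
Rejection region: χ² < 15.308 or χ² > 44.461
Decision: reject H₀

Answer: χ² = 48.4607, reject H₀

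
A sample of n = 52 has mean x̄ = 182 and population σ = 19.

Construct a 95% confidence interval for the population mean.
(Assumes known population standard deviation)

Answer: (176.8358, 187.1642)

Derivation:
Confidence level: 95%, α = 0.05
z_0.025 = 1.960
SE = σ/√n = 19/√52 = 2.6348
Margin of error = 1.960 × 2.6348 = 5.1642
CI: x̄ ± margin = 182 ± 5.1642
CI: (176.8358, 187.1642)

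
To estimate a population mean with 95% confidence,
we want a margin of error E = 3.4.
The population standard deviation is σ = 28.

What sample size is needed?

Answer: n = 261

Derivation:
z_0.025 = 1.960
n = (z×σ/E)² = (1.960×28/3.4)²
n = 260.5376
Round up: n = 261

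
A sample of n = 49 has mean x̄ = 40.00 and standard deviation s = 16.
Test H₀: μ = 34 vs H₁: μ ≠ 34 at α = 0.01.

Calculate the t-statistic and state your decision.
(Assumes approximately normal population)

Answer: t = 2.6250, fail to reject H₀

Derivation:
df = n - 1 = 48
SE = s/√n = 16/√49 = 2.2857
t = (x̄ - μ₀)/SE = (40.00 - 34)/2.2857 = 2.6250
Critical value: t_{0.005,48} = ±2.682
p-value ≈ 0.0116
Decision: fail to reject H₀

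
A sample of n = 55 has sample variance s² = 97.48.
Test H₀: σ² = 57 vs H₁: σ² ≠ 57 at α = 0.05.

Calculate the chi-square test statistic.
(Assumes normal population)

df = n - 1 = 54
χ² = (n-1)s²/σ₀² = 54×97.48/57 = 92.3495
Critical values: χ²_{0.975,54} = 35.586, χ²_{0.025,54} = 76.192
Rejection region: χ² < 35.586 or χ² > 76.192
Decision: reject H₀

Answer: χ² = 92.3495, reject H₀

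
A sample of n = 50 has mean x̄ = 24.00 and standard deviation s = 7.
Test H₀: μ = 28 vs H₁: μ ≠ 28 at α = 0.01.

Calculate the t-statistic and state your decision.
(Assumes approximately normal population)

df = n - 1 = 49
SE = s/√n = 7/√50 = 0.9899
t = (x̄ - μ₀)/SE = (24.00 - 28)/0.9899 = -4.0408
Critical value: t_{0.005,49} = ±2.680
p-value ≈ 0.0002
Decision: reject H₀

Answer: t = -4.0408, reject H₀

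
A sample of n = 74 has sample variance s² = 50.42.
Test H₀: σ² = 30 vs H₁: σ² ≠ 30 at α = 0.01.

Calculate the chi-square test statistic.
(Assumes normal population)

df = n - 1 = 73
χ² = (n-1)s²/σ₀² = 73×50.42/30 = 122.6887
Critical values: χ²_{0.995,73} = 45.629, χ²_{0.005,73} = 107.862
Rejection region: χ² < 45.629 or χ² > 107.862
Decision: reject H₀

Answer: χ² = 122.6887, reject H₀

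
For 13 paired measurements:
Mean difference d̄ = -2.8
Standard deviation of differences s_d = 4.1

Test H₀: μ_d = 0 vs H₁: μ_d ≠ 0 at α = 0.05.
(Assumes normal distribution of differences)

df = n - 1 = 12
SE = s_d/√n = 4.1/√13 = 1.1371
t = d̄/SE = -2.8/1.1371 = -2.4624
Critical value: t_{0.025,12} = ±2.179
p-value ≈ 0.0299
Decision: reject H₀

Answer: t = -2.4624, reject H₀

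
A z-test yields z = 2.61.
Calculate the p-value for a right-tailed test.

Answer: p-value ≈ 0.0045

Derivation:
For z = 2.61:
p = P(Z > 2.61) = 1 - Φ(2.61) = 0.0045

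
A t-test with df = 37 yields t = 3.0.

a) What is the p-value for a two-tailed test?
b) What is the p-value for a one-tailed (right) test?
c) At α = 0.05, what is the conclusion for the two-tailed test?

Using t-distribution with df = 37:
a) Two-tailed: p = 2×P(T > 3.0) = 0.0048
b) One-tailed: p = P(T > 3.0) = 0.0024
c) 0.0048 < 0.05, reject H₀

Answer: a) 0.0048, b) 0.0024, c) reject H₀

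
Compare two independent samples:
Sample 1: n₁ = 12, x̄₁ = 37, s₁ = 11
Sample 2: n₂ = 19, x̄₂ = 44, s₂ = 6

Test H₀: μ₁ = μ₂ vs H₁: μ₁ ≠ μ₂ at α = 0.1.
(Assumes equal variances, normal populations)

Pooled variance: s²_p = [11×11² + 18×6²]/(29) = 68.2414
s_p = 8.2608
SE = s_p×√(1/n₁ + 1/n₂) = 8.2608×√(1/12 + 1/19) = 3.0460
t = (x̄₁ - x̄₂)/SE = (37 - 44)/3.0460 = -2.2981
df = 29, t-critical = ±1.699
Decision: reject H₀

Answer: t = -2.2981, reject H₀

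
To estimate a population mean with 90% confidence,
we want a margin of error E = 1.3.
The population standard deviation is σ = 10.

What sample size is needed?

z_0.05 = 1.645
n = (z×σ/E)² = (1.645×10/1.3)²
n = 160.1198
Round up: n = 161

Answer: n = 161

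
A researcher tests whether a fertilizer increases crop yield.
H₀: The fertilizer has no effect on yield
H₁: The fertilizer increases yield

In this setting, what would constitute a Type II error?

A Type I error (probability α) occurs when we reject a true H₀.
A Type II error (probability β) occurs when we fail to reject a false H₀.

Answer: Failing to recommend an effective fertilizer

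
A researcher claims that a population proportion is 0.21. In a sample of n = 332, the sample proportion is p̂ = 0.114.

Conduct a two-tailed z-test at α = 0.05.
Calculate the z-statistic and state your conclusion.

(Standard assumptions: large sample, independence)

Answer: z = -4.2945, reject H₀

Derivation:
H₀: p = 0.21, H₁: p ≠ 0.21
Standard error: SE = √(p₀(1-p₀)/n) = √(0.21×0.79/332) = 0.022354
z-statistic: z = (p̂ - p₀)/SE = (0.114 - 0.21)/0.022354 = -4.2945
Critical value: z_0.025 = ±1.960
p-value < 0.0001
Decision: reject H₀ at α = 0.05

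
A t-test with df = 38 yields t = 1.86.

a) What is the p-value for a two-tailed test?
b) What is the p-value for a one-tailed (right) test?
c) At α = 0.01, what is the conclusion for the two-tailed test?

Answer: a) 0.0706, b) 0.0353, c) fail to reject H₀

Derivation:
Using t-distribution with df = 38:
a) Two-tailed: p = 2×P(T > 1.86) = 0.0706
b) One-tailed: p = P(T > 1.86) = 0.0353
c) 0.0706 ≥ 0.01, fail to reject H₀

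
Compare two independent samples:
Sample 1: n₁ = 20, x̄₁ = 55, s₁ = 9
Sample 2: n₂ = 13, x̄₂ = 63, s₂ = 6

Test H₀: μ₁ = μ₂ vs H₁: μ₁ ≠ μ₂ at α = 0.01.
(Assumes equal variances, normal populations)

Pooled variance: s²_p = [19×9² + 12×6²]/(31) = 63.5806
s_p = 7.9737
SE = s_p×√(1/n₁ + 1/n₂) = 7.9737×√(1/20 + 1/13) = 2.8407
t = (x̄₁ - x̄₂)/SE = (55 - 63)/2.8407 = -2.8162
df = 31, t-critical = ±2.744
Decision: reject H₀

Answer: t = -2.8162, reject H₀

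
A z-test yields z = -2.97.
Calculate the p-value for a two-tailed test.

Answer: p-value ≈ 0.0030

Derivation:
For z = -2.97:
p = 2×P(Z > |-2.97|) = 2×(1 - Φ(2.97)) = 0.0030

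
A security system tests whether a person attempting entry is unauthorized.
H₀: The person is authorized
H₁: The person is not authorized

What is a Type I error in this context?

Answer: Denying entry to an authorized person

Derivation:
Type I error (α): Rejecting H₀ when H₀ is true
Type II error (β): Failing to reject H₀ when H₁ is true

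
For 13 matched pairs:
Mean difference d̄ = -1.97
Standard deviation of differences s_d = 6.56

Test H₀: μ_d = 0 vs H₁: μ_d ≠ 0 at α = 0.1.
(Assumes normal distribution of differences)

Answer: t = -1.0828, fail to reject H₀

Derivation:
df = n - 1 = 12
SE = s_d/√n = 6.56/√13 = 1.8194
t = d̄/SE = -1.97/1.8194 = -1.0828
Critical value: t_{0.05,12} = ±1.782
p-value ≈ 0.3002
Decision: fail to reject H₀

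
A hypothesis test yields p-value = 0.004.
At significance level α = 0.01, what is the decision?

Compare p-value to α:
0.004 < 0.01
Decision: reject H₀

Answer: reject H₀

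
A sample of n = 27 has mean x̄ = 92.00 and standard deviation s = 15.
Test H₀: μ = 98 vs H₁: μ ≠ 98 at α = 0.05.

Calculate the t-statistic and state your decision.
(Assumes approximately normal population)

df = n - 1 = 26
SE = s/√n = 15/√27 = 2.8868
t = (x̄ - μ₀)/SE = (92.00 - 98)/2.8868 = -2.0784
Critical value: t_{0.025,26} = ±2.056
p-value ≈ 0.0477
Decision: reject H₀

Answer: t = -2.0784, reject H₀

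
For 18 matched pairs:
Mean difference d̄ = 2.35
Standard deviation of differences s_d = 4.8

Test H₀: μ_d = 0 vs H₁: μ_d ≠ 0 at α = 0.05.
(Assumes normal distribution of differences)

df = n - 1 = 17
SE = s_d/√n = 4.8/√18 = 1.1314
t = d̄/SE = 2.35/1.1314 = 2.0771
Critical value: t_{0.025,17} = ±2.110
p-value ≈ 0.0533
Decision: fail to reject H₀

Answer: t = 2.0771, fail to reject H₀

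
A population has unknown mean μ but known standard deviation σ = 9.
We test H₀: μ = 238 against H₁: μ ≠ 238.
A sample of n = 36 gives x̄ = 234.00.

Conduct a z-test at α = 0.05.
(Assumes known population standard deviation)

Answer: z = -2.6667, reject H₀

Derivation:
Standard error: SE = σ/√n = 9/√36 = 1.5000
z-statistic: z = (x̄ - μ₀)/SE = (234.00 - 238)/1.5000 = -2.6667
Critical value: ±1.960
p-value = 0.0077
Decision: reject H₀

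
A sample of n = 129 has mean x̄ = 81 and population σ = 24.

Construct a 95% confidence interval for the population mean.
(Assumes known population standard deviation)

Answer: (76.8583, 85.1417)

Derivation:
Confidence level: 95%, α = 0.05
z_0.025 = 1.960
SE = σ/√n = 24/√129 = 2.1131
Margin of error = 1.960 × 2.1131 = 4.1417
CI: x̄ ± margin = 81 ± 4.1417
CI: (76.8583, 85.1417)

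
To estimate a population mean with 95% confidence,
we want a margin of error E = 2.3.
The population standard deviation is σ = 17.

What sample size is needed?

Answer: n = 210

Derivation:
z_0.025 = 1.960
n = (z×σ/E)² = (1.960×17/2.3)²
n = 209.8719
Round up: n = 210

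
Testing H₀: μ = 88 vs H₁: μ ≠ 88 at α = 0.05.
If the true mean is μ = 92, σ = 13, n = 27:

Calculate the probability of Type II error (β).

Answer: β ≈ 0.6408

Derivation:
SE = σ/√n = 13/√27 = 2.5019
Critical values: μ₀ ± z_0.025×SE = 88 ± 1.960×2.5019
Acceptance region: (83.0963, 92.9037)
Under H₁ (μ = 92): z_high = (92.9037 - 92)/2.5019 = 0.3612, z_low = (83.0963 - 92)/2.5019 = -3.5588
β = P(not reject | H₁) = Φ(0.3612) - Φ(-3.5588) ≈ 0.6408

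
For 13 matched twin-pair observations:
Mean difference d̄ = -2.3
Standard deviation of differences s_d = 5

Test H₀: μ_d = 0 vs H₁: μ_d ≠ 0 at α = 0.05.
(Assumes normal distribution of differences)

Answer: t = -1.6585, fail to reject H₀

Derivation:
df = n - 1 = 12
SE = s_d/√n = 5/√13 = 1.3868
t = d̄/SE = -2.3/1.3868 = -1.6585
Critical value: t_{0.025,12} = ±2.179
p-value ≈ 0.1231
Decision: fail to reject H₀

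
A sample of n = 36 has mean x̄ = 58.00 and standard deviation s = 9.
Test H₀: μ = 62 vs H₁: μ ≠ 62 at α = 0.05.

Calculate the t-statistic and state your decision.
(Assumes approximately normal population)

df = n - 1 = 35
SE = s/√n = 9/√36 = 1.5000
t = (x̄ - μ₀)/SE = (58.00 - 62)/1.5000 = -2.6667
Critical value: t_{0.025,35} = ±2.030
p-value ≈ 0.0115
Decision: reject H₀

Answer: t = -2.6667, reject H₀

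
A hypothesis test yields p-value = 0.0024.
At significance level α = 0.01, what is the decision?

Compare p-value to α:
0.0024 < 0.01
Decision: reject H₀

Answer: reject H₀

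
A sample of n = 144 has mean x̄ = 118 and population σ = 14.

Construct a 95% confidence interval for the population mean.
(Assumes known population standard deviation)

Answer: (115.7133, 120.2867)

Derivation:
Confidence level: 95%, α = 0.05
z_0.025 = 1.960
SE = σ/√n = 14/√144 = 1.1667
Margin of error = 1.960 × 1.1667 = 2.2867
CI: x̄ ± margin = 118 ± 2.2867
CI: (115.7133, 120.2867)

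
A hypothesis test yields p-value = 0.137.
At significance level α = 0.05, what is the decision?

Compare p-value to α:
0.137 ≥ 0.05
Decision: fail to reject H₀

Answer: fail to reject H₀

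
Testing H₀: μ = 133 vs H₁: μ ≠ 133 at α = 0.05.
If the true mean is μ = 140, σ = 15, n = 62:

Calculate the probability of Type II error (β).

SE = σ/√n = 15/√62 = 1.9050
Critical values: μ₀ ± z_0.025×SE = 133 ± 1.960×1.9050
Acceptance region: (129.2662, 136.7338)
Under H₁ (μ = 140): z_high = (136.7338 - 140)/1.9050 = -1.7145, z_low = (129.2662 - 140)/1.9050 = -5.6345
β = P(not reject | H₁) = Φ(-1.7145) - Φ(-5.6345) ≈ 0.0432

Answer: β ≈ 0.0432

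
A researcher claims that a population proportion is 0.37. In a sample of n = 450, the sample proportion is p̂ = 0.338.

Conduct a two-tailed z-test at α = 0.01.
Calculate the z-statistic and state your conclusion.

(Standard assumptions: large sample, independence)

Answer: z = -1.4060, fail to reject H₀

Derivation:
H₀: p = 0.37, H₁: p ≠ 0.37
Standard error: SE = √(p₀(1-p₀)/n) = √(0.37×0.63/450) = 0.022760
z-statistic: z = (p̂ - p₀)/SE = (0.338 - 0.37)/0.022760 = -1.4060
Critical value: z_0.005 = ±2.576
p-value = 0.1597
Decision: fail to reject H₀ at α = 0.01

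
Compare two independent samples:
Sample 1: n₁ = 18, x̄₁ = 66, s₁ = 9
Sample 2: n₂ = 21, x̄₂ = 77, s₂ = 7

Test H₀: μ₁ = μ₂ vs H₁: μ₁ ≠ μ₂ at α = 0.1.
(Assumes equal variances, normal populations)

Answer: t = -4.2907, reject H₀

Derivation:
Pooled variance: s²_p = [17×9² + 20×7²]/(37) = 63.7027
s_p = 7.9814
SE = s_p×√(1/n₁ + 1/n₂) = 7.9814×√(1/18 + 1/21) = 2.5637
t = (x̄₁ - x̄₂)/SE = (66 - 77)/2.5637 = -4.2907
df = 37, t-critical = ±1.687
Decision: reject H₀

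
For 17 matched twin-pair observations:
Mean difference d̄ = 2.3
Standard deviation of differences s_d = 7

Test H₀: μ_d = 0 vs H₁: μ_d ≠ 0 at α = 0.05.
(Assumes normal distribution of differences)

Answer: t = 1.3548, fail to reject H₀

Derivation:
df = n - 1 = 16
SE = s_d/√n = 7/√17 = 1.6977
t = d̄/SE = 2.3/1.6977 = 1.3548
Critical value: t_{0.025,16} = ±2.120
p-value ≈ 0.1943
Decision: fail to reject H₀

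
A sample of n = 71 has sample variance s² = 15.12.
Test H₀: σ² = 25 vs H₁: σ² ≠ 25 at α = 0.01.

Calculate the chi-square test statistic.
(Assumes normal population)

df = n - 1 = 70
χ² = (n-1)s²/σ₀² = 70×15.12/25 = 42.3360
Critical values: χ²_{0.995,70} = 43.275, χ²_{0.005,70} = 104.215
Rejection region: χ² < 43.275 or χ² > 104.215
Decision: reject H₀

Answer: χ² = 42.3360, reject H₀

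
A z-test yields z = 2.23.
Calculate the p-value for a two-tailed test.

For z = 2.23:
p = 2×P(Z > |2.23|) = 2×(1 - Φ(2.23)) = 0.0257

Answer: p-value ≈ 0.0257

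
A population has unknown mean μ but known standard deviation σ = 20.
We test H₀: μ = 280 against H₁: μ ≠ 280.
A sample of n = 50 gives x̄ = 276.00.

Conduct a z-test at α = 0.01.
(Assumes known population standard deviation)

Answer: z = -1.4142, fail to reject H₀

Derivation:
Standard error: SE = σ/√n = 20/√50 = 2.8284
z-statistic: z = (x̄ - μ₀)/SE = (276.00 - 280)/2.8284 = -1.4142
Critical value: ±2.576
p-value = 0.1573
Decision: fail to reject H₀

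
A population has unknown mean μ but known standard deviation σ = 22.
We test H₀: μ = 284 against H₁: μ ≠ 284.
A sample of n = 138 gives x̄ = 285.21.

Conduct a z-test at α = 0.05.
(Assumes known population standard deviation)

Standard error: SE = σ/√n = 22/√138 = 1.8728
z-statistic: z = (x̄ - μ₀)/SE = (285.21 - 284)/1.8728 = 0.6461
Critical value: ±1.960
p-value = 0.5182
Decision: fail to reject H₀

Answer: z = 0.6461, fail to reject H₀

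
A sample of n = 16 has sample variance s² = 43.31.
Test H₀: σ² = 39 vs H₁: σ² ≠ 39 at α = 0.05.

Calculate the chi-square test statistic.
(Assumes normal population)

Answer: χ² = 16.6577, fail to reject H₀

Derivation:
df = n - 1 = 15
χ² = (n-1)s²/σ₀² = 15×43.31/39 = 16.6577
Critical values: χ²_{0.975,15} = 6.262, χ²_{0.025,15} = 27.488
Rejection region: χ² < 6.262 or χ² > 27.488
Decision: fail to reject H₀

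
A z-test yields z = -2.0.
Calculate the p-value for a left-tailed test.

For z = -2.0:
p = P(Z < -2.0) = Φ(-2.0) = 0.0228

Answer: p-value ≈ 0.0228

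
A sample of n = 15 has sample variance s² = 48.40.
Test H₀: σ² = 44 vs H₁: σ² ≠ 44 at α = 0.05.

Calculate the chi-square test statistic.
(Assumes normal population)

df = n - 1 = 14
χ² = (n-1)s²/σ₀² = 14×48.40/44 = 15.4000
Critical values: χ²_{0.975,14} = 5.629, χ²_{0.025,14} = 26.119
Rejection region: χ² < 5.629 or χ² > 26.119
Decision: fail to reject H₀

Answer: χ² = 15.4000, fail to reject H₀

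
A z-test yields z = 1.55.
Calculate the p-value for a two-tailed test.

Answer: p-value ≈ 0.1211

Derivation:
For z = 1.55:
p = 2×P(Z > |1.55|) = 2×(1 - Φ(1.55)) = 0.1211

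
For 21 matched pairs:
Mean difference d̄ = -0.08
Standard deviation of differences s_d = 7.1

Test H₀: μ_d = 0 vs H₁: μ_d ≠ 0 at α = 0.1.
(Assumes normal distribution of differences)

Answer: t = -0.0516, fail to reject H₀

Derivation:
df = n - 1 = 20
SE = s_d/√n = 7.1/√21 = 1.5493
t = d̄/SE = -0.08/1.5493 = -0.0516
Critical value: t_{0.05,20} = ±1.725
p-value ≈ 0.9594
Decision: fail to reject H₀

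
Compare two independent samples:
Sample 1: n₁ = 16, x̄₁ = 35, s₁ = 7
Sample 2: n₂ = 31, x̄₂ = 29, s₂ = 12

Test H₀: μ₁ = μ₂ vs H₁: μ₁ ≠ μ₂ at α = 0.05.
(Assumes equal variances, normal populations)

Pooled variance: s²_p = [15×7² + 30×12²]/(45) = 112.3333
s_p = 10.5987
SE = s_p×√(1/n₁ + 1/n₂) = 10.5987×√(1/16 + 1/31) = 3.2626
t = (x̄₁ - x̄₂)/SE = (35 - 29)/3.2626 = 1.8390
df = 45, t-critical = ±2.014
Decision: fail to reject H₀

Answer: t = 1.8390, fail to reject H₀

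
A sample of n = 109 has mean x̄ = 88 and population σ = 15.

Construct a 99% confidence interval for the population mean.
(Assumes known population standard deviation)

Confidence level: 99%, α = 0.01
z_0.005 = 2.576
SE = σ/√n = 15/√109 = 1.4367
Margin of error = 2.576 × 1.4367 = 3.7009
CI: x̄ ± margin = 88 ± 3.7009
CI: (84.2991, 91.7009)

Answer: (84.2991, 91.7009)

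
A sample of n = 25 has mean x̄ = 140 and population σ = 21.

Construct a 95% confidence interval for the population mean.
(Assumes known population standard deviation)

Confidence level: 95%, α = 0.05
z_0.025 = 1.960
SE = σ/√n = 21/√25 = 4.2000
Margin of error = 1.960 × 4.2000 = 8.2320
CI: x̄ ± margin = 140 ± 8.2320
CI: (131.7680, 148.2320)

Answer: (131.7680, 148.2320)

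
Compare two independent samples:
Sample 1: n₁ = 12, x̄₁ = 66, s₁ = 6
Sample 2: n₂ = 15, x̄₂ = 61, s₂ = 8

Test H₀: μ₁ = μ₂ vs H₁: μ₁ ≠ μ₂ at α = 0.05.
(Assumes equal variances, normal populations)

Pooled variance: s²_p = [11×6² + 14×8²]/(25) = 51.6800
s_p = 7.1889
SE = s_p×√(1/n₁ + 1/n₂) = 7.1889×√(1/12 + 1/15) = 2.7842
t = (x̄₁ - x̄₂)/SE = (66 - 61)/2.7842 = 1.7958
df = 25, t-critical = ±2.060
Decision: fail to reject H₀

Answer: t = 1.7958, fail to reject H₀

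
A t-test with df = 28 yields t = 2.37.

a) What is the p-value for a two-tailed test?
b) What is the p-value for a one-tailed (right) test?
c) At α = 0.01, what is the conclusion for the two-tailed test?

Answer: a) 0.0249, b) 0.0125, c) fail to reject H₀

Derivation:
Using t-distribution with df = 28:
a) Two-tailed: p = 2×P(T > 2.37) = 0.0249
b) One-tailed: p = P(T > 2.37) = 0.0125
c) 0.0249 ≥ 0.01, fail to reject H₀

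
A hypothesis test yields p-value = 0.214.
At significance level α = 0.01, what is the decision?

Answer: fail to reject H₀

Derivation:
Compare p-value to α:
0.214 ≥ 0.01
Decision: fail to reject H₀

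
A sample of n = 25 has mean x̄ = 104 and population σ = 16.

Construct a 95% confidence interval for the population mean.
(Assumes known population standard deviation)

Confidence level: 95%, α = 0.05
z_0.025 = 1.960
SE = σ/√n = 16/√25 = 3.2000
Margin of error = 1.960 × 3.2000 = 6.2720
CI: x̄ ± margin = 104 ± 6.2720
CI: (97.7280, 110.2720)

Answer: (97.7280, 110.2720)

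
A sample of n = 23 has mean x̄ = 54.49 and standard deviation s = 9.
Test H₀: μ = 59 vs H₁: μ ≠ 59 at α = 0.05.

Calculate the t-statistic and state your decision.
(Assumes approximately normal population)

df = n - 1 = 22
SE = s/√n = 9/√23 = 1.8766
t = (x̄ - μ₀)/SE = (54.49 - 59)/1.8766 = -2.4033
Critical value: t_{0.025,22} = ±2.074
p-value ≈ 0.0251
Decision: reject H₀

Answer: t = -2.4033, reject H₀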